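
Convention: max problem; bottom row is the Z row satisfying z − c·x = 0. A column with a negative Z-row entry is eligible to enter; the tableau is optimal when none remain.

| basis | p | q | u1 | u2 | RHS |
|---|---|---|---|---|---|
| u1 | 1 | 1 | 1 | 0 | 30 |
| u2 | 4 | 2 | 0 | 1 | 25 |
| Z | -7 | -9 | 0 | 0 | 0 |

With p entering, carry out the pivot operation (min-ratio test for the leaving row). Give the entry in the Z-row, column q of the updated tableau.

-11/2

Ratio test on column p — row 1: 30/1 = 30; row 2: 25/4 = 25/4. Minimum is 25/4 at row 2 (u2 leaves); pivot element 4.
Divide row 2 by 4; eliminate column p from the other rows.
Z-row update in column q: -9 − (-7)·(1/2) = -11/2.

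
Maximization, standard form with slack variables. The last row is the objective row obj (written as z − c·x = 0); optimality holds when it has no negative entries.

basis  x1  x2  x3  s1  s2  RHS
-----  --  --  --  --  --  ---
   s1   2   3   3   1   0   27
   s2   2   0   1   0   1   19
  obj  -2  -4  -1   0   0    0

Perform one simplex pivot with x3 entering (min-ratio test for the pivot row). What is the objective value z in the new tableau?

9

Ratio test on column x3 — row 1: 27/3 = 9; row 2: 19/1 = 19. Minimum is 9 at row 1 (s1 leaves); pivot element 3.
Pivot on row 1; the obj-row RHS becomes 0 − (-1)·9 = 9.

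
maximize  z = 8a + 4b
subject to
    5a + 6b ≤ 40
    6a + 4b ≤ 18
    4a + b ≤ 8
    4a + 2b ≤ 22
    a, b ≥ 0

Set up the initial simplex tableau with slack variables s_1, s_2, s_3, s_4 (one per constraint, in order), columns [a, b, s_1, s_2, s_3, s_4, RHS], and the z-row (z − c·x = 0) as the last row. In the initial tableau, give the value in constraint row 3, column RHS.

8

The RHS of constraint 3 is b_3 = 8.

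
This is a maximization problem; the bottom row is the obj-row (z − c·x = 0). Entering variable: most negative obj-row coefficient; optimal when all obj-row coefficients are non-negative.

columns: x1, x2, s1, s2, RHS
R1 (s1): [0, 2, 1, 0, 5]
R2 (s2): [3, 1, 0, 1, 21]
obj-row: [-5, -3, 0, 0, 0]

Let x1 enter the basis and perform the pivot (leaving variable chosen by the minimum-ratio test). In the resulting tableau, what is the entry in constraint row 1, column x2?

Ratio test on column x1 — row 1: entry 0 ≤ 0; row 2: 21/3 = 7. Minimum is 7 at row 2 (s2 leaves); pivot element 3.
Divide row 2 by 3; eliminate column x1 from the other rows.
Row 1 update in column x2: 2 − 0·(1/3) = 2.

2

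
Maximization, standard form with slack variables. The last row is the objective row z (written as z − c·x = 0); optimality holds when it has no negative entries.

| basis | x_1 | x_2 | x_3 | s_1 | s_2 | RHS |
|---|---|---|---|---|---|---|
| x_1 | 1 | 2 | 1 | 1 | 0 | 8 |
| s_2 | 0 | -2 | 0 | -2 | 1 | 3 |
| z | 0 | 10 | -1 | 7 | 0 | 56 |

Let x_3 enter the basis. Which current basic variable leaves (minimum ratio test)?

Column x_3 entries and ratios — x_1: 8/1 = 8; s_2: 0 ≤ 0, skip.
Smallest ratio is 8 in the row of x_1, so x_1 leaves.

x_1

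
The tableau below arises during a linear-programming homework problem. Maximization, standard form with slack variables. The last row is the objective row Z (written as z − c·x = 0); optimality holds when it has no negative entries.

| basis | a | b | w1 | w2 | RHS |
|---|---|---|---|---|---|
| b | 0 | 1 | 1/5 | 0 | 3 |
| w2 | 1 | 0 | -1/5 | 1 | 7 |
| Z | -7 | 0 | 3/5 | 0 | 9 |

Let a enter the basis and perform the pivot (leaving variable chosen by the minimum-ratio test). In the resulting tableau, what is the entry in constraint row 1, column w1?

1/5

Ratio test on column a — row 1: entry 0 ≤ 0; row 2: 7/1 = 7. Minimum is 7 at row 2 (w2 leaves); pivot element 1.
Divide row 2 by 1; eliminate column a from the other rows.
Row 1 update in column w1: 1/5 − 0·(-1/5) = 1/5.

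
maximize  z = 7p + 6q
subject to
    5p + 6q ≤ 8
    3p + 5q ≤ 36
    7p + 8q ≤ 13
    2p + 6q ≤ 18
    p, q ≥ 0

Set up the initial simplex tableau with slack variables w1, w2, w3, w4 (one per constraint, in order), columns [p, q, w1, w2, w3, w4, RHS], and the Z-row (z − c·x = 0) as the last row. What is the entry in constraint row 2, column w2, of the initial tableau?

Slack w2 belongs to constraint 2; its column is the unit vector e_2, so the entry in row 2 is 1.

1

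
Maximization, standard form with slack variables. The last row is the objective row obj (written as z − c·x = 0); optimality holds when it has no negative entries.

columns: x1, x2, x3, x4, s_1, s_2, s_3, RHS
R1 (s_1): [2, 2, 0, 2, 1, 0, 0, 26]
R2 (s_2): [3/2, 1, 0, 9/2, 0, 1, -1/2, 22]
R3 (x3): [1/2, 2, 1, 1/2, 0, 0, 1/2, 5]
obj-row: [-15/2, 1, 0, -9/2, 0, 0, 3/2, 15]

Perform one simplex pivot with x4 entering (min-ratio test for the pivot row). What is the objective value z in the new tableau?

37

Ratio test on column x4 — row 1: 26/2 = 13; row 2: 22/(9/2) = 44/9; row 3: 5/(1/2) = 10. Minimum is 44/9 at row 2 (s_2 leaves); pivot element 9/2.
Pivot on row 2; the obj-row RHS becomes 15 − (-9/2)·(44/9) = 37.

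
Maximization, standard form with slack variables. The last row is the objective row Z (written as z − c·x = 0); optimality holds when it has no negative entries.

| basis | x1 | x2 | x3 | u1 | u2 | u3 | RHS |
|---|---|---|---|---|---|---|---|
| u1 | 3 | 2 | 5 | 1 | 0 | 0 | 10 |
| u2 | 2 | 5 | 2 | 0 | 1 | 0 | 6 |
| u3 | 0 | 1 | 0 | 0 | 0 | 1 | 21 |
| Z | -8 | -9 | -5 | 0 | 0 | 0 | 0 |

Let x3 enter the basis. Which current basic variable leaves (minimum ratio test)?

u1

Column x3 entries and ratios — u1: 10/5 = 2; u2: 6/2 = 3; u3: 0 ≤ 0, skip.
Smallest ratio is 2 in the row of u1, so u1 leaves.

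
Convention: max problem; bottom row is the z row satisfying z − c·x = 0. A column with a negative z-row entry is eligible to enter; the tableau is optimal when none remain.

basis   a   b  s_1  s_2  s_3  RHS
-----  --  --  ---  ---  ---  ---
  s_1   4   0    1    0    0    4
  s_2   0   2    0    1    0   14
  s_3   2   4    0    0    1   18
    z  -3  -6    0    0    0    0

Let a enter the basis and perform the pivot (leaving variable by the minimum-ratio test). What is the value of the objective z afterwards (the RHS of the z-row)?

Ratio test on column a — row 1: 4/4 = 1; row 2: entry 0 ≤ 0; row 3: 18/2 = 9. Minimum is 1 at row 1 (s_1 leaves); pivot element 4.
Pivot on row 1; the z-row RHS becomes 0 − (-3)·1 = 3.

3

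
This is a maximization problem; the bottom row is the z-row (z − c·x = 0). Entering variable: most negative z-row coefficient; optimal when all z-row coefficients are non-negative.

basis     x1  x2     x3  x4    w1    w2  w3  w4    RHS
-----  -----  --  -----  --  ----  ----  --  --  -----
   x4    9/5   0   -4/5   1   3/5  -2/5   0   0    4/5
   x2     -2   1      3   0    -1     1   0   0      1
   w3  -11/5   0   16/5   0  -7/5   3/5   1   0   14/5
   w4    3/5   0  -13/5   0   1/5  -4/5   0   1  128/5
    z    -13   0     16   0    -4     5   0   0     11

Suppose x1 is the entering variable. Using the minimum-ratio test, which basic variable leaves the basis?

x4

Column x1 entries and ratios — x4: (4/5)/(9/5) = 4/9; x2: -2 ≤ 0, skip; w3: -11/5 ≤ 0, skip; w4: (128/5)/(3/5) = 128/3.
Smallest ratio is 4/9 in the row of x4, so x4 leaves.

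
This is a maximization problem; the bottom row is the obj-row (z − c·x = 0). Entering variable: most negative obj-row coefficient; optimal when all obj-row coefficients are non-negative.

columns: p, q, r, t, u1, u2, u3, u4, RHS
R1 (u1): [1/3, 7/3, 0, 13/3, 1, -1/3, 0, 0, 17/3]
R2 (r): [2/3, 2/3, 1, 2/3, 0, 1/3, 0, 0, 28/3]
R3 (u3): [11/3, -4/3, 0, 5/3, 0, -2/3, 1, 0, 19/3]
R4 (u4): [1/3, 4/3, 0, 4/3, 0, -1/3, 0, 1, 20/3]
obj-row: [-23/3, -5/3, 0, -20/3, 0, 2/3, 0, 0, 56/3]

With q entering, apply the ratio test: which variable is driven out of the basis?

u1

Column q entries and ratios — u1: (17/3)/(7/3) = 17/7; r: (28/3)/(2/3) = 14; u3: -4/3 ≤ 0, skip; u4: (20/3)/(4/3) = 5.
Smallest ratio is 17/7 in the row of u1, so u1 leaves.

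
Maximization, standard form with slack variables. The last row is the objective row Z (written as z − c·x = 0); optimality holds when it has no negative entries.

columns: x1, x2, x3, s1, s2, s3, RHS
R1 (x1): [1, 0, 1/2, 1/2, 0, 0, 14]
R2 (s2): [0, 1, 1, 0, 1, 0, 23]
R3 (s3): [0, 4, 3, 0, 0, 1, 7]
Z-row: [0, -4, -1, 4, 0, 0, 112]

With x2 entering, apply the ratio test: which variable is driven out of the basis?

Column x2 entries and ratios — x1: 0 ≤ 0, skip; s2: 23/1 = 23; s3: 7/4 = 7/4.
Smallest ratio is 7/4 in the row of s3, so s3 leaves.

s3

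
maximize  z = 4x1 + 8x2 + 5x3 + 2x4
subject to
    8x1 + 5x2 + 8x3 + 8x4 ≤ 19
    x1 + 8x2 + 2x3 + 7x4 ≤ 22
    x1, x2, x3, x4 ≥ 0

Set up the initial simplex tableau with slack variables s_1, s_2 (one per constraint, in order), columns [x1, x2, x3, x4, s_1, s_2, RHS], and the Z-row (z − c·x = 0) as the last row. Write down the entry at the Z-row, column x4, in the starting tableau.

-2

The Z-row carries the negated objective coefficients: the x4 entry is -2.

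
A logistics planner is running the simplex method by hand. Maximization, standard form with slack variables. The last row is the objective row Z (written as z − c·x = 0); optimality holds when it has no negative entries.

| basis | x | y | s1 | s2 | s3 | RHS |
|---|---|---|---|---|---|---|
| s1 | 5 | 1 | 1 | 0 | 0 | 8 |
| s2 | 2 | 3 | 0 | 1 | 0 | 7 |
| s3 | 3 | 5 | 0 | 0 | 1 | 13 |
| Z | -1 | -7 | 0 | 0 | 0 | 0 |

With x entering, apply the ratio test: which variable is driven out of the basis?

Column x entries and ratios — s1: 8/5 = 8/5; s2: 7/2 = 7/2; s3: 13/3 = 13/3.
Smallest ratio is 8/5 in the row of s1, so s1 leaves.

s1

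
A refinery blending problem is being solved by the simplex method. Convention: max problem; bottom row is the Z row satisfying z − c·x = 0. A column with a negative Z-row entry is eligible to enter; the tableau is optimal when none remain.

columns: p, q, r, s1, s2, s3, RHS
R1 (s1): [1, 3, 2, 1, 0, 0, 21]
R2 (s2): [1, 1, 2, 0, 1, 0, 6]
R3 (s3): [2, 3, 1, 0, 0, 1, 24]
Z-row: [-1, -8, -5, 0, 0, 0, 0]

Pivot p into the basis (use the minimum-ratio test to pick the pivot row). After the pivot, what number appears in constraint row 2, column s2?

1

Ratio test on column p — row 1: 21/1 = 21; row 2: 6/1 = 6; row 3: 24/2 = 12. Minimum is 6 at row 2 (s2 leaves); pivot element 1.
Divide row 2 by 1; eliminate column p from the other rows.
In the new row 2, the s2 entry is the old entry divided by the pivot: 1/1 = 1.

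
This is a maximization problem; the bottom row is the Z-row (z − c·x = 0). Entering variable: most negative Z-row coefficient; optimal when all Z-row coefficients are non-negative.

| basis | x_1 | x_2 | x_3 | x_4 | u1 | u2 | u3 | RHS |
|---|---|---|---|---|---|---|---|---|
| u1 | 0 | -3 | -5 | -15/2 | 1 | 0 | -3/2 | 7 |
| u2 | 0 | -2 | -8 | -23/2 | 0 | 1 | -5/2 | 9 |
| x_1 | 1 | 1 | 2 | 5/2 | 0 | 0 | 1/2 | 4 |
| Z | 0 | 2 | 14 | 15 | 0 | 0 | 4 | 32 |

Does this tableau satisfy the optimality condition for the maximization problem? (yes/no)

Every Z-row coefficient is ≥ 0, so the tableau is optimal.

yes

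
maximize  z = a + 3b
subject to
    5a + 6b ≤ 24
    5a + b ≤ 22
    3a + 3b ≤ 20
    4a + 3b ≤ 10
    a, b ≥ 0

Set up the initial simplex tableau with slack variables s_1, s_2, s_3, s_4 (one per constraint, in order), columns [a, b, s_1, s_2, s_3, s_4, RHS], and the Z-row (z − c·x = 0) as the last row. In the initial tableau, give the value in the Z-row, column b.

The Z-row carries the negated objective coefficients: the b entry is -3.

-3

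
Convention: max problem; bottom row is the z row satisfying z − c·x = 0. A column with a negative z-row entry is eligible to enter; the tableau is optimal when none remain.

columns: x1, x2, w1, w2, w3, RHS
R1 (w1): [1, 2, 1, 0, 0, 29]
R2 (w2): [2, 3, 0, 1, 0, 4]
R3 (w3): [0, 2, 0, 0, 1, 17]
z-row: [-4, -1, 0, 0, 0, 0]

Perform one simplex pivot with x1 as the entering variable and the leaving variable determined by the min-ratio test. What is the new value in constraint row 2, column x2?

3/2

Ratio test on column x1 — row 1: 29/1 = 29; row 2: 4/2 = 2; row 3: entry 0 ≤ 0. Minimum is 2 at row 2 (w2 leaves); pivot element 2.
Divide row 2 by 2; eliminate column x1 from the other rows.
In the new row 2, the x2 entry is the old entry divided by the pivot: 3/2 = 3/2.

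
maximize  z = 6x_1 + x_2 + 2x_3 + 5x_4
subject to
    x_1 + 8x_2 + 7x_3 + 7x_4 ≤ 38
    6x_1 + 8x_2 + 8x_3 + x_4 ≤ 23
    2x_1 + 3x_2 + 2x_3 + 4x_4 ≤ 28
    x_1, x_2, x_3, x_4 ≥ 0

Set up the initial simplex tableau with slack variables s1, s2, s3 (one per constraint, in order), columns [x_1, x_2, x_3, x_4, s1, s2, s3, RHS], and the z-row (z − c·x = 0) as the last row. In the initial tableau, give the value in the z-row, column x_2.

-1

The z-row carries the negated objective coefficients: the x_2 entry is -1.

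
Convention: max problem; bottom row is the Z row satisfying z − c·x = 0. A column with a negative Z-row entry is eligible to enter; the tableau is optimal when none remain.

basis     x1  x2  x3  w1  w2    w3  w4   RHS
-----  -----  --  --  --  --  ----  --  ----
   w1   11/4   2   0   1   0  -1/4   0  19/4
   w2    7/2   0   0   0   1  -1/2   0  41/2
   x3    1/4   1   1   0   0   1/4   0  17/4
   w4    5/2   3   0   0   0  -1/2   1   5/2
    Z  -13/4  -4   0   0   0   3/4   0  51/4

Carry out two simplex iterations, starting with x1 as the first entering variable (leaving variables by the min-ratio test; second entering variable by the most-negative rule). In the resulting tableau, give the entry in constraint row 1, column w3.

1/12

Ratio test on column x1 — row 1: (19/4)/(11/4) = 19/11; row 2: (41/2)/(7/2) = 41/7; row 3: (17/4)/(1/4) = 17; row 4: (5/2)/(5/2) = 1. Minimum is 1 at row 4 (w4 leaves); pivot element 5/2.
Divide row 4 by 5/2; eliminate column x1 from the other rows.
Second iteration: most negative Z-row entry is -1/10 in column x2, so x2 enters.
Ratio test on column x2 — row 1: entry -13/10 ≤ 0; row 2: entry -21/5 ≤ 0; row 3: 4/(7/10) = 40/7; row 4: 1/(6/5) = 5/6. Minimum is 5/6 at row 4 (x1 leaves); pivot element 6/5.
Divide row 4 by 6/5; eliminate column x2 from the other rows.
After both pivots, the entry at constraint row 1, column w3 is 1/12.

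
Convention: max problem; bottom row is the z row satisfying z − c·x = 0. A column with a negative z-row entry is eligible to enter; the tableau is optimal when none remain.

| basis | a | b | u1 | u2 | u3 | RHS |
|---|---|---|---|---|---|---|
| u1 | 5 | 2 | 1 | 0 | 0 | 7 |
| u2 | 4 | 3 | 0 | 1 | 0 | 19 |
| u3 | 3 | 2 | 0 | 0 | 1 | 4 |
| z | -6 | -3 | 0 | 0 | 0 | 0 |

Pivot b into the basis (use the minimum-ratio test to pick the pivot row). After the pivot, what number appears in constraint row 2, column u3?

-3/2

Ratio test on column b — row 1: 7/2 = 7/2; row 2: 19/3 = 19/3; row 3: 4/2 = 2. Minimum is 2 at row 3 (u3 leaves); pivot element 2.
Divide row 3 by 2; eliminate column b from the other rows.
Row 2 update in column u3: 0 − 3·(1/2) = -3/2.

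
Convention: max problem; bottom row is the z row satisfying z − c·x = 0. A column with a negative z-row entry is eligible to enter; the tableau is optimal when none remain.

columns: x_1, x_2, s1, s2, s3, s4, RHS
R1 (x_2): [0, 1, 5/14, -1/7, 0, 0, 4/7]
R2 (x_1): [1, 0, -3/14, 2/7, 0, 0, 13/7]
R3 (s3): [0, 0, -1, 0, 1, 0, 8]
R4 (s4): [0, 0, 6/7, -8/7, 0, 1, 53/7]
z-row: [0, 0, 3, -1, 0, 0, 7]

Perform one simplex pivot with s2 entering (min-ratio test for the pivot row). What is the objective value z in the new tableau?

Ratio test on column s2 — row 1: entry -1/7 ≤ 0; row 2: (13/7)/(2/7) = 13/2; row 3: entry 0 ≤ 0; row 4: entry -8/7 ≤ 0. Minimum is 13/2 at row 2 (x_1 leaves); pivot element 2/7.
Pivot on row 2; the z-row RHS becomes 7 − (-1)·(13/2) = 27/2.

27/2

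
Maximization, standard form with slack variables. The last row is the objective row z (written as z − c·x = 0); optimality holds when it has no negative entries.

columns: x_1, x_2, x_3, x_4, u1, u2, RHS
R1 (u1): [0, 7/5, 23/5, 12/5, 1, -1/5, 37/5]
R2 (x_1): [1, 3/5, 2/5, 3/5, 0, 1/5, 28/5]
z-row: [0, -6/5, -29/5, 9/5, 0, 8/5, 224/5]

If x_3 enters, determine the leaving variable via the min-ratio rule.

u1

Column x_3 entries and ratios — u1: (37/5)/(23/5) = 37/23; x_1: (28/5)/(2/5) = 14.
Smallest ratio is 37/23 in the row of u1, so u1 leaves.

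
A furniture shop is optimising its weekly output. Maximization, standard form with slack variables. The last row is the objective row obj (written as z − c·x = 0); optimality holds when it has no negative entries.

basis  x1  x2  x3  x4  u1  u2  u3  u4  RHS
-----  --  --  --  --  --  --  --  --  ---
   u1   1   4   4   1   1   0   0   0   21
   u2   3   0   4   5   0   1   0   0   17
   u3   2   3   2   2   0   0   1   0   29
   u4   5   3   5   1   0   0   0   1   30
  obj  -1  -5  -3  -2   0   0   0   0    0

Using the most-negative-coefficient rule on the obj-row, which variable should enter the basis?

x2

Negative obj-row entries: x1: -1, x2: -5, x3: -3, x4: -2.
The most negative is -5 in column x2, so x2 enters.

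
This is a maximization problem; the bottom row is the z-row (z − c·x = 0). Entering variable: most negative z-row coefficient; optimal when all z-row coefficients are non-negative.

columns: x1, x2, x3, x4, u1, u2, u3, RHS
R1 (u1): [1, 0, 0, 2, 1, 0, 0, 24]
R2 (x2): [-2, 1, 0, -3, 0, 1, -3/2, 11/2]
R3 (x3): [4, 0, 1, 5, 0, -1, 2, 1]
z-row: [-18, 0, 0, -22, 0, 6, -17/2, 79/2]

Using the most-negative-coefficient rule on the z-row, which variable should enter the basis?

x4

Negative z-row entries: x1: -18, x4: -22, u3: -17/2.
The most negative is -22 in column x4, so x4 enters.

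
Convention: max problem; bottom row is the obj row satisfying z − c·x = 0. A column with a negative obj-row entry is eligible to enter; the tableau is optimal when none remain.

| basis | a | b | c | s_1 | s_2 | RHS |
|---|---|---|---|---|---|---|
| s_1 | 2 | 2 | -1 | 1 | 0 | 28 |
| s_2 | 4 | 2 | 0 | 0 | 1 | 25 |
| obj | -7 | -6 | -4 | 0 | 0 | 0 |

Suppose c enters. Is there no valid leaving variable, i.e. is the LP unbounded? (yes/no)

Every constraint-row entry in column c is ≤ 0, so increasing c is unbounded.

yes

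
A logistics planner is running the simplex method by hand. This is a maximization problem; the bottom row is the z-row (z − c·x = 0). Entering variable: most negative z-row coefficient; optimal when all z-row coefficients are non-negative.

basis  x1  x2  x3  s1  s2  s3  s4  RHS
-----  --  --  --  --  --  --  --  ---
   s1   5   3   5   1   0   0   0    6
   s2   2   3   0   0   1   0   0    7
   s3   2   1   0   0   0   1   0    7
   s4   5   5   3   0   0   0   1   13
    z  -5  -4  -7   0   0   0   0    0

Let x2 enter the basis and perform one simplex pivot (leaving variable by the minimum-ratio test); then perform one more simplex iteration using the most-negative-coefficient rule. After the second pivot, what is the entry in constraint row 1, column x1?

Ratio test on column x2 — row 1: 6/3 = 2; row 2: 7/3 = 7/3; row 3: 7/1 = 7; row 4: 13/5 = 13/5. Minimum is 2 at row 1 (s1 leaves); pivot element 3.
Divide row 1 by 3; eliminate column x2 from the other rows.
Second iteration: most negative z-row entry is -1/3 in column x3, so x3 enters.
Ratio test on column x3 — row 1: 2/(5/3) = 6/5; row 2: entry -5 ≤ 0; row 3: entry -5/3 ≤ 0; row 4: entry -16/3 ≤ 0. Minimum is 6/5 at row 1 (x2 leaves); pivot element 5/3.
Divide row 1 by 5/3; eliminate column x3 from the other rows.
After both pivots, the entry at constraint row 1, column x1 is 1.

1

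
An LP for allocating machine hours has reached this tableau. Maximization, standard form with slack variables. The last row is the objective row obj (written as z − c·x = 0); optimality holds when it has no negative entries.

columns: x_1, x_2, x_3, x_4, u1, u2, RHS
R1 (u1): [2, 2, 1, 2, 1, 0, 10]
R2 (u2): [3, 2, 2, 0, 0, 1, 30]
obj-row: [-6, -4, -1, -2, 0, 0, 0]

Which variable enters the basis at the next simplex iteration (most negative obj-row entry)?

Negative obj-row entries: x_1: -6, x_2: -4, x_3: -1, x_4: -2.
The most negative is -6 in column x_1, so x_1 enters.

x_1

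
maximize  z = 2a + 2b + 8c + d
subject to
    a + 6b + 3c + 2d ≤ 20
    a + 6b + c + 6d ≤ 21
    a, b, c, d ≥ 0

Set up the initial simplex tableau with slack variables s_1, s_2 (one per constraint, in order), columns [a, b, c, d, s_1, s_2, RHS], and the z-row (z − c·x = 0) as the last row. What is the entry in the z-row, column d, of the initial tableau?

-1

The z-row carries the negated objective coefficients: the d entry is -1.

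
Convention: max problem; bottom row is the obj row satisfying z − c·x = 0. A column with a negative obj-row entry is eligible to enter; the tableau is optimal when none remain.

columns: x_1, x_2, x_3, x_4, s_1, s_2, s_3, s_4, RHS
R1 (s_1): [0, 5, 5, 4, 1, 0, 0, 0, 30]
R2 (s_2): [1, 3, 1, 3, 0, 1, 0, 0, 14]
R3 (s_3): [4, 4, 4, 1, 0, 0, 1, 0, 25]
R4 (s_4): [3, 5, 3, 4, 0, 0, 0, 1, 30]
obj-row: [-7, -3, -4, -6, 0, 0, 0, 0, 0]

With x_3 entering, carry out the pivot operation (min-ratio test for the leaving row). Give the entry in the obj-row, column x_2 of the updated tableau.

Ratio test on column x_3 — row 1: 30/5 = 6; row 2: 14/1 = 14; row 3: 25/4 = 25/4; row 4: 30/3 = 10. Minimum is 6 at row 1 (s_1 leaves); pivot element 5.
Divide row 1 by 5; eliminate column x_3 from the other rows.
obj-row update in column x_2: -3 − (-4)·1 = 1.

1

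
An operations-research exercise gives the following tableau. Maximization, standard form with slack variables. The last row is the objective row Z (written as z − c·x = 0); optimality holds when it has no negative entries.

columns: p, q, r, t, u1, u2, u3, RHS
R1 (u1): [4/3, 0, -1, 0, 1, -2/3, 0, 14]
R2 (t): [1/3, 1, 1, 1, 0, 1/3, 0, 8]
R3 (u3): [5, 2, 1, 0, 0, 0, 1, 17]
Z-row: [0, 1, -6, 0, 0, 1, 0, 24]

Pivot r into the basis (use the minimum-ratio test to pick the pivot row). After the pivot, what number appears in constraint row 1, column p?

5/3

Ratio test on column r — row 1: entry -1 ≤ 0; row 2: 8/1 = 8; row 3: 17/1 = 17. Minimum is 8 at row 2 (t leaves); pivot element 1.
Divide row 2 by 1; eliminate column r from the other rows.
Row 1 update in column p: 4/3 − (-1)·(1/3) = 5/3.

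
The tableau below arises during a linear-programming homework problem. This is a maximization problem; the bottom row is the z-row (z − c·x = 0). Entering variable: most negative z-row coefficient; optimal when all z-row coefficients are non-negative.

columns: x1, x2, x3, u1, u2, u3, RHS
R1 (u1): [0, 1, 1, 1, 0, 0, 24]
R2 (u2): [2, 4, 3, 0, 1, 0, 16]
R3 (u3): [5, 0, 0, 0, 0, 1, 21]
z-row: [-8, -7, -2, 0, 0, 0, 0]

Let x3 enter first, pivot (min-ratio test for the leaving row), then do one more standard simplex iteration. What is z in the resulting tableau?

Ratio test on column x3 — row 1: 24/1 = 24; row 2: 16/3 = 16/3; row 3: entry 0 ≤ 0. Minimum is 16/3 at row 2 (u2 leaves); pivot element 3.
Pivot on row 2; the z-row RHS becomes 0 − (-2)·(16/3) = 32/3.
Next entering variable (most negative z-row entry -20/3): x1.
Ratio test on column x1 — row 1: entry -2/3 ≤ 0; row 2: (16/3)/(2/3) = 8; row 3: 21/5 = 21/5. Minimum is 21/5 at row 3 (u3 leaves); pivot element 5.
After the second pivot the z-row RHS is 32/3 − (-20/3)·(21/5) = 116/3.

116/3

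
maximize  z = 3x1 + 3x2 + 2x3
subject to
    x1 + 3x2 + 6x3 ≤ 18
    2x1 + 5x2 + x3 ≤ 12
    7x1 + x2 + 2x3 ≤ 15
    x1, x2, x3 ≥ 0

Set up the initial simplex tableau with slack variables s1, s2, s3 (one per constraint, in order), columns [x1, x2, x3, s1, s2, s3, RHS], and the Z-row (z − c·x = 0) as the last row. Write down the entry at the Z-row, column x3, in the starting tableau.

The Z-row carries the negated objective coefficients: the x3 entry is -2.

-2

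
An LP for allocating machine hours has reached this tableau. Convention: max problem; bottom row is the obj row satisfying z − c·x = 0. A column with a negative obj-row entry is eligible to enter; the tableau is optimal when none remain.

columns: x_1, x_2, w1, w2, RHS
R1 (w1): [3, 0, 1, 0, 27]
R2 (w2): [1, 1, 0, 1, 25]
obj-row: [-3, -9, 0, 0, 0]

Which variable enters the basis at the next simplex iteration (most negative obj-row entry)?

Negative obj-row entries: x_1: -3, x_2: -9.
The most negative is -9 in column x_2, so x_2 enters.

x_2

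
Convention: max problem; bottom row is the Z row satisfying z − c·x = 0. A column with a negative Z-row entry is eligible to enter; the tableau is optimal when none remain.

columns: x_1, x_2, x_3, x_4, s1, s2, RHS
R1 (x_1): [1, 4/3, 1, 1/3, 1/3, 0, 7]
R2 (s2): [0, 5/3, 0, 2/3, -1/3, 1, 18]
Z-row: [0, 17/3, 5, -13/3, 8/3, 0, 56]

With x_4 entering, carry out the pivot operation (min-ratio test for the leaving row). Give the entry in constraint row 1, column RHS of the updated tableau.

Ratio test on column x_4 — row 1: 7/(1/3) = 21; row 2: 18/(2/3) = 27. Minimum is 21 at row 1 (x_1 leaves); pivot element 1/3.
Divide row 1 by 1/3; eliminate column x_4 from the other rows.
In the new row 1, the RHS entry is the old entry divided by the pivot: 7/(1/3) = 21.

21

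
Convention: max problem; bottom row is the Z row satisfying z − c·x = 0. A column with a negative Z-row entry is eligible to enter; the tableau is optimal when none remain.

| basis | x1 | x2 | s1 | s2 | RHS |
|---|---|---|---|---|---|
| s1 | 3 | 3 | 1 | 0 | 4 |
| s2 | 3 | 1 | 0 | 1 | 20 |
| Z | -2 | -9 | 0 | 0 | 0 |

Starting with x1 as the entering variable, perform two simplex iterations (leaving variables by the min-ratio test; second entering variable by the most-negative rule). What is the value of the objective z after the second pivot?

12

Ratio test on column x1 — row 1: 4/3 = 4/3; row 2: 20/3 = 20/3. Minimum is 4/3 at row 1 (s1 leaves); pivot element 3.
Pivot on row 1; the Z-row RHS becomes 0 − (-2)·(4/3) = 8/3.
Next entering variable (most negative Z-row entry -7): x2.
Ratio test on column x2 — row 1: (4/3)/1 = 4/3; row 2: entry -2 ≤ 0. Minimum is 4/3 at row 1 (x1 leaves); pivot element 1.
After the second pivot the Z-row RHS is 8/3 − (-7)·(4/3) = 12.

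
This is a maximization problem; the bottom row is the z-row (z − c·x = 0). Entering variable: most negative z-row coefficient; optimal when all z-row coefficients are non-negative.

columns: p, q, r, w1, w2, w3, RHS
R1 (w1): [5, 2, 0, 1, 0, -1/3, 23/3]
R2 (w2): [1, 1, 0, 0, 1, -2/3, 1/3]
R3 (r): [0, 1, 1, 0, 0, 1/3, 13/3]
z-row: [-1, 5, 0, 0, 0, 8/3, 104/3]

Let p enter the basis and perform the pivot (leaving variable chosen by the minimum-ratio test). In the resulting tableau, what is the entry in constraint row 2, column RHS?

1/3

Ratio test on column p — row 1: (23/3)/5 = 23/15; row 2: (1/3)/1 = 1/3; row 3: entry 0 ≤ 0. Minimum is 1/3 at row 2 (w2 leaves); pivot element 1.
Divide row 2 by 1; eliminate column p from the other rows.
In the new row 2, the RHS entry is the old entry divided by the pivot: (1/3)/1 = 1/3.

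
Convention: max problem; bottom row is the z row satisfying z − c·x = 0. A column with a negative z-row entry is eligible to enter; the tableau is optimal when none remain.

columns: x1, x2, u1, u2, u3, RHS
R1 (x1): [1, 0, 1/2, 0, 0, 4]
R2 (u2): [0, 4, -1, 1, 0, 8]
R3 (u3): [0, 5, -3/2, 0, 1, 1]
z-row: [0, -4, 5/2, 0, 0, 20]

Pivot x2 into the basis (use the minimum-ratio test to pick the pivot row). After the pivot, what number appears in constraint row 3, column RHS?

Ratio test on column x2 — row 1: entry 0 ≤ 0; row 2: 8/4 = 2; row 3: 1/5 = 1/5. Minimum is 1/5 at row 3 (u3 leaves); pivot element 5.
Divide row 3 by 5; eliminate column x2 from the other rows.
In the new row 3, the RHS entry is the old entry divided by the pivot: 1/5 = 1/5.

1/5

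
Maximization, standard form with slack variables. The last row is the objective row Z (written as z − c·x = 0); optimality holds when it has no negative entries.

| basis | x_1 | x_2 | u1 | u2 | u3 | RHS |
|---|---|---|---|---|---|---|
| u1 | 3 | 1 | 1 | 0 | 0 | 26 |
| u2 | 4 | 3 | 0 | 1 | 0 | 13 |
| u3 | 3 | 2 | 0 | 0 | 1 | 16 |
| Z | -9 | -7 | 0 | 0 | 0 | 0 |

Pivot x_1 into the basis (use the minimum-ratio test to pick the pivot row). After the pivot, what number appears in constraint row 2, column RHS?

Ratio test on column x_1 — row 1: 26/3 = 26/3; row 2: 13/4 = 13/4; row 3: 16/3 = 16/3. Minimum is 13/4 at row 2 (u2 leaves); pivot element 4.
Divide row 2 by 4; eliminate column x_1 from the other rows.
In the new row 2, the RHS entry is the old entry divided by the pivot: 13/4 = 13/4.

13/4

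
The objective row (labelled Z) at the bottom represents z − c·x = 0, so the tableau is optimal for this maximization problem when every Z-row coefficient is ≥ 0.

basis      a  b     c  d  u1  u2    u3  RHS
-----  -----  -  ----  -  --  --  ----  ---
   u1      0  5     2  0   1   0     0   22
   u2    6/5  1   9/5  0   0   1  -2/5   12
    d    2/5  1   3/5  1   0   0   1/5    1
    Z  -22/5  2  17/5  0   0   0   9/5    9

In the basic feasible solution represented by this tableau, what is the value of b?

b is not in the basis, so in the current basic feasible solution b = 0.

0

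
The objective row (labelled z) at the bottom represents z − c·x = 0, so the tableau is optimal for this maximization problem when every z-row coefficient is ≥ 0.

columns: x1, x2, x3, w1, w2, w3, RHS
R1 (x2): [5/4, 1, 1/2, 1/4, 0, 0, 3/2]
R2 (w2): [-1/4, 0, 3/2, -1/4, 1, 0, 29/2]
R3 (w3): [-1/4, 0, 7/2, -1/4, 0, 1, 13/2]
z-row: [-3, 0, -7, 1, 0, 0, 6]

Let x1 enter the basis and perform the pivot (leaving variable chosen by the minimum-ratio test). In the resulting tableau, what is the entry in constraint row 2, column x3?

Ratio test on column x1 — row 1: (3/2)/(5/4) = 6/5; row 2: entry -1/4 ≤ 0; row 3: entry -1/4 ≤ 0. Minimum is 6/5 at row 1 (x2 leaves); pivot element 5/4.
Divide row 1 by 5/4; eliminate column x1 from the other rows.
Row 2 update in column x3: 3/2 − (-1/4)·(2/5) = 8/5.

8/5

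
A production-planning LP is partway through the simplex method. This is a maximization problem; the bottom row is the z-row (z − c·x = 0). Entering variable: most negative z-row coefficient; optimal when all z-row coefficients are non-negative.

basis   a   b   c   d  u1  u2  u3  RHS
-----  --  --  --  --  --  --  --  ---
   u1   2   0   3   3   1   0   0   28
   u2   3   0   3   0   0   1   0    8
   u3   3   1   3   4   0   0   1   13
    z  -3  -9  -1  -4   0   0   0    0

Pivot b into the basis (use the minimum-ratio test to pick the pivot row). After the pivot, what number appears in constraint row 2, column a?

3

Ratio test on column b — row 1: entry 0 ≤ 0; row 2: entry 0 ≤ 0; row 3: 13/1 = 13. Minimum is 13 at row 3 (u3 leaves); pivot element 1.
Divide row 3 by 1; eliminate column b from the other rows.
Row 2 update in column a: 3 − 0·3 = 3.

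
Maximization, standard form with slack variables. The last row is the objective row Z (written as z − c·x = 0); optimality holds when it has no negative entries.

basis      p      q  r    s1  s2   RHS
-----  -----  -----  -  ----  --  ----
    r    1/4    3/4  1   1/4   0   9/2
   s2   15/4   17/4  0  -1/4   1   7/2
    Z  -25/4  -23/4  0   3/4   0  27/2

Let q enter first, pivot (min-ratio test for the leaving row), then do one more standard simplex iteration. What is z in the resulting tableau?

Ratio test on column q — row 1: (9/2)/(3/4) = 6; row 2: (7/2)/(17/4) = 14/17. Minimum is 14/17 at row 2 (s2 leaves); pivot element 17/4.
Pivot on row 2; the Z-row RHS becomes 27/2 − (-23/4)·(14/17) = 310/17.
Next entering variable (most negative Z-row entry -20/17): p.
Ratio test on column p — row 1: entry -7/17 ≤ 0; row 2: (14/17)/(15/17) = 14/15. Minimum is 14/15 at row 2 (q leaves); pivot element 15/17.
After the second pivot the Z-row RHS is 310/17 − (-20/17)·(14/15) = 58/3.

58/3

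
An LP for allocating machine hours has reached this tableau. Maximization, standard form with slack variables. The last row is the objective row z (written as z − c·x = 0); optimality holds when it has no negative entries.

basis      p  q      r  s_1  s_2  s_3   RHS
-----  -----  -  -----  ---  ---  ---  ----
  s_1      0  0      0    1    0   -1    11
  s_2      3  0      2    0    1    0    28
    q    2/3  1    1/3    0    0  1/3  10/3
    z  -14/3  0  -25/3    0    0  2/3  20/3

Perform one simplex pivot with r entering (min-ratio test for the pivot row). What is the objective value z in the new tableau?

Ratio test on column r — row 1: entry 0 ≤ 0; row 2: 28/2 = 14; row 3: (10/3)/(1/3) = 10. Minimum is 10 at row 3 (q leaves); pivot element 1/3.
Pivot on row 3; the z-row RHS becomes 20/3 − (-25/3)·10 = 90.

90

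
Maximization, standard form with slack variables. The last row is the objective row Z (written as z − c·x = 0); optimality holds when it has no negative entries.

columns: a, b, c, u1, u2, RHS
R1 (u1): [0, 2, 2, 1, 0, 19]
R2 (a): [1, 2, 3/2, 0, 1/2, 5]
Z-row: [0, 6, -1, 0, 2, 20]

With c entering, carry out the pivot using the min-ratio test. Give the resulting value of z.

70/3

Ratio test on column c — row 1: 19/2 = 19/2; row 2: 5/(3/2) = 10/3. Minimum is 10/3 at row 2 (a leaves); pivot element 3/2.
Pivot on row 2; the Z-row RHS becomes 20 − (-1)·(10/3) = 70/3.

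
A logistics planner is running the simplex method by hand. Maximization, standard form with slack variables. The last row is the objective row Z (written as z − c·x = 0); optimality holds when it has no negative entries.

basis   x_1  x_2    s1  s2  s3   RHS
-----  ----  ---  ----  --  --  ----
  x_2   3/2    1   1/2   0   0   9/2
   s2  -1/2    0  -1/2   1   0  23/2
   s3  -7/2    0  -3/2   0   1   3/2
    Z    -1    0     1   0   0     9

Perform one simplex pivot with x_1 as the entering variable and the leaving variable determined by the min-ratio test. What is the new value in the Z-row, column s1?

Ratio test on column x_1 — row 1: (9/2)/(3/2) = 3; row 2: entry -1/2 ≤ 0; row 3: entry -7/2 ≤ 0. Minimum is 3 at row 1 (x_2 leaves); pivot element 3/2.
Divide row 1 by 3/2; eliminate column x_1 from the other rows.
Z-row update in column s1: 1 − (-1)·(1/3) = 4/3.

4/3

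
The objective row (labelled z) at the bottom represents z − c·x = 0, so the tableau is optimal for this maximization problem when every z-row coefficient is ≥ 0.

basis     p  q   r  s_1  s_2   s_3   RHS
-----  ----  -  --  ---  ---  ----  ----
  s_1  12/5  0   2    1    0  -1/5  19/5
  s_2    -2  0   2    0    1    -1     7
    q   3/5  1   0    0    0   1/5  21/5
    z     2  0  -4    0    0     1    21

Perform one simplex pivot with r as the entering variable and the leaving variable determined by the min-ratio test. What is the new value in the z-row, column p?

Ratio test on column r — row 1: (19/5)/2 = 19/10; row 2: 7/2 = 7/2; row 3: entry 0 ≤ 0. Minimum is 19/10 at row 1 (s_1 leaves); pivot element 2.
Divide row 1 by 2; eliminate column r from the other rows.
z-row update in column p: 2 − (-4)·(6/5) = 34/5.

34/5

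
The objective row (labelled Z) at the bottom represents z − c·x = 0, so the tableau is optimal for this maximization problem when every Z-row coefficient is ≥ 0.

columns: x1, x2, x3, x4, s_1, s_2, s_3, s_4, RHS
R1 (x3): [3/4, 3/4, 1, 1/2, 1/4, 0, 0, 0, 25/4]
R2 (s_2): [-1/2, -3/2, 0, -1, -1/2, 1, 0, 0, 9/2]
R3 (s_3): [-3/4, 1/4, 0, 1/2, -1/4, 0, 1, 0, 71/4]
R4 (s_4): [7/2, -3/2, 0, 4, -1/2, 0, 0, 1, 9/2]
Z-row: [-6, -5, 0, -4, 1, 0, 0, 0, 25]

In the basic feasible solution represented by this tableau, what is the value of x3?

x3 is basic (row 1); its value is the RHS of that row, 25/4.

25/4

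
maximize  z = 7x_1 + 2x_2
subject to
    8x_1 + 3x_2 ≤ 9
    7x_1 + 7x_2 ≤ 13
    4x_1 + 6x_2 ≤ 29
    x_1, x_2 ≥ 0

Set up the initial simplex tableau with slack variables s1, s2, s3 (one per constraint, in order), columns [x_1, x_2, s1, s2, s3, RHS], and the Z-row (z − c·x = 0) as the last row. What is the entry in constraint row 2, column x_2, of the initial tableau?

7

Constraint 2 has coefficient 7 on x_2.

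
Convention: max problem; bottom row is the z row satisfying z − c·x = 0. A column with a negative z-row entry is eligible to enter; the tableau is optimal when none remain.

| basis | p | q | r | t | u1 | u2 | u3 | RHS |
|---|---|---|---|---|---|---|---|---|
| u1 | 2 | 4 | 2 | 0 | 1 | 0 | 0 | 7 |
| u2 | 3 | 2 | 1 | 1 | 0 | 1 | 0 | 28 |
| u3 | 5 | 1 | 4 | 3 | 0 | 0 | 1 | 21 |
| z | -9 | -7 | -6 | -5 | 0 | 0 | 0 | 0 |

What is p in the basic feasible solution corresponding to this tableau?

p is not in the basis, so in the current basic feasible solution p = 0.

0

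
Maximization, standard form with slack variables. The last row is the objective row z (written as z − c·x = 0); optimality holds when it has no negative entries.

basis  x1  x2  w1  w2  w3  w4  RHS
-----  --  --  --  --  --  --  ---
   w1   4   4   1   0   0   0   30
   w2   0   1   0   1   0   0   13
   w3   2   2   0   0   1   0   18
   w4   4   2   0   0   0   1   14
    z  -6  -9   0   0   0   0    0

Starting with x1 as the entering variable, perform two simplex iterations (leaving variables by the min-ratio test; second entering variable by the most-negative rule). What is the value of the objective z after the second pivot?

Ratio test on column x1 — row 1: 30/4 = 15/2; row 2: entry 0 ≤ 0; row 3: 18/2 = 9; row 4: 14/4 = 7/2. Minimum is 7/2 at row 4 (w4 leaves); pivot element 4.
Pivot on row 4; the z-row RHS becomes 0 − (-6)·(7/2) = 21.
Next entering variable (most negative z-row entry -6): x2.
Ratio test on column x2 — row 1: 16/2 = 8; row 2: 13/1 = 13; row 3: 11/1 = 11; row 4: (7/2)/(1/2) = 7. Minimum is 7 at row 4 (x1 leaves); pivot element 1/2.
After the second pivot the z-row RHS is 21 − (-6)·7 = 63.

63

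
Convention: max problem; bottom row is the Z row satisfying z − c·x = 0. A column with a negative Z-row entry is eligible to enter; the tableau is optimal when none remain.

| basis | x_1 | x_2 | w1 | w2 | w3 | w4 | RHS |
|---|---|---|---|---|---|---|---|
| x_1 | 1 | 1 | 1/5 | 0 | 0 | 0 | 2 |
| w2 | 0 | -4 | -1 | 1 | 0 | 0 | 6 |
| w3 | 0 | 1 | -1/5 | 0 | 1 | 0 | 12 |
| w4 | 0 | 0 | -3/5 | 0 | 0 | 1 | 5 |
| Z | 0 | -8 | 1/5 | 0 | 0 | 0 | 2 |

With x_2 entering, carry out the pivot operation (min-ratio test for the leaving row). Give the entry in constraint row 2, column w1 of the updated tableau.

-1/5

Ratio test on column x_2 — row 1: 2/1 = 2; row 2: entry -4 ≤ 0; row 3: 12/1 = 12; row 4: entry 0 ≤ 0. Minimum is 2 at row 1 (x_1 leaves); pivot element 1.
Divide row 1 by 1; eliminate column x_2 from the other rows.
Row 2 update in column w1: -1 − (-4)·(1/5) = -1/5.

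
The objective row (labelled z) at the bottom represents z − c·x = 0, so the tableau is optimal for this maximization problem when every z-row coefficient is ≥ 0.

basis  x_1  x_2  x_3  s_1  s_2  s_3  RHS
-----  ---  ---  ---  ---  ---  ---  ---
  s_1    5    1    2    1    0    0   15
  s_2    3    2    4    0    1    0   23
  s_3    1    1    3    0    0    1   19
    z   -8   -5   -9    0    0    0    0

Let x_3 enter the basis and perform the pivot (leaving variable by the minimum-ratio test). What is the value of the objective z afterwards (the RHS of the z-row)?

Ratio test on column x_3 — row 1: 15/2 = 15/2; row 2: 23/4 = 23/4; row 3: 19/3 = 19/3. Minimum is 23/4 at row 2 (s_2 leaves); pivot element 4.
Pivot on row 2; the z-row RHS becomes 0 − (-9)·(23/4) = 207/4.

207/4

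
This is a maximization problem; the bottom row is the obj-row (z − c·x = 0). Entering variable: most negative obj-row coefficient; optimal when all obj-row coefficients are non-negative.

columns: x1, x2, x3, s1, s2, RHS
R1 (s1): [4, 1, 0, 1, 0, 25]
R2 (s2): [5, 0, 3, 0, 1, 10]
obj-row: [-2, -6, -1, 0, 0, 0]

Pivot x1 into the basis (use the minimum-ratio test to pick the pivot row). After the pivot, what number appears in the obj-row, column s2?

Ratio test on column x1 — row 1: 25/4 = 25/4; row 2: 10/5 = 2. Minimum is 2 at row 2 (s2 leaves); pivot element 5.
Divide row 2 by 5; eliminate column x1 from the other rows.
obj-row update in column s2: 0 − (-2)·(1/5) = 2/5.

2/5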